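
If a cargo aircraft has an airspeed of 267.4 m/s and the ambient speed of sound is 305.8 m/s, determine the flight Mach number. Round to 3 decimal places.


Step 1: M = V / a = 267.4 / 305.8
Step 2: M = 0.874

0.874


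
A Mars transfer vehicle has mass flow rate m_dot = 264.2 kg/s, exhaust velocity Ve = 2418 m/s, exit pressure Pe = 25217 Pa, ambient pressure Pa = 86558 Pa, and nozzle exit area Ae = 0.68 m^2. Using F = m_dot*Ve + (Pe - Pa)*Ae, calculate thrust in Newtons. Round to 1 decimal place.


Step 1: Momentum thrust = m_dot * Ve = 264.2 * 2418 = 638835.6 N
Step 2: Pressure thrust = (Pe - Pa) * Ae = (25217 - 86558) * 0.68 = -41711.88 N
Step 3: Total thrust F = 638835.6 + -41711.88 = 597123.7 N

597123.7


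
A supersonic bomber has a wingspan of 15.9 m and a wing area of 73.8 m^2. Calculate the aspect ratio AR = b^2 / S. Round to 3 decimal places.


Step 1: b^2 = 15.9^2 = 252.81
Step 2: AR = 252.81 / 73.8 = 3.426

3.426


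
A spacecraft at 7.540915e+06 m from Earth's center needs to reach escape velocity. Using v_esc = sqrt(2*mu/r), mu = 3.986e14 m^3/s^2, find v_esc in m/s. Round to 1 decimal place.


Step 1: 2*mu/r = 2 * 3.986e14 / 7.540915e+06 = 105716613.9653
Step 2: v_esc = sqrt(105716613.9653) = 10281.9 m/s

10281.9


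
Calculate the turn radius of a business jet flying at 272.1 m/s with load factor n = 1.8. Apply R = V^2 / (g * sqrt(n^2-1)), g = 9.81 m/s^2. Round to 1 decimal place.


Step 1: V^2 = 272.1^2 = 74038.41
Step 2: n^2 - 1 = 1.8^2 - 1 = 2.24
Step 3: sqrt(2.24) = 1.496663
Step 4: R = 74038.41 / (9.81 * 1.496663) = 5042.7 m

5042.7


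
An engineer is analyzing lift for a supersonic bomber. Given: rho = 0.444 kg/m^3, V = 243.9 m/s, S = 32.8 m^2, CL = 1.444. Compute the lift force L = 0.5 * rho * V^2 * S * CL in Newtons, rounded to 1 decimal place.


Step 1: Calculate dynamic pressure q = 0.5 * 0.444 * 243.9^2 = 0.5 * 0.444 * 59487.21 = 13206.1606 Pa
Step 2: Multiply by wing area and lift coefficient: L = 13206.1606 * 32.8 * 1.444
Step 3: L = 433162.0683 * 1.444 = 625486.0 N

625486.0


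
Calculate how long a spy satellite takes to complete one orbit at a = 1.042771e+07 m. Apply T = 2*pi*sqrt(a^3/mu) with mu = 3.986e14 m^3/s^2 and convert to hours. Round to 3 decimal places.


Step 1: a^3 / mu = 1.133879e+21 / 3.986e14 = 2.844655e+06
Step 2: sqrt(2.844655e+06) = 1686.6104 s
Step 3: T = 2*pi * 1686.6104 = 10597.29 s
Step 4: T in hours = 10597.29 / 3600 = 2.944 hours

2.944


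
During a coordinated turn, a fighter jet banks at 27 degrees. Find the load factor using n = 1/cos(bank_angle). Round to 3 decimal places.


Step 1: Convert 27 degrees to radians = 0.471239
Step 2: cos(27 deg) = 0.891007
Step 3: n = 1 / 0.891007 = 1.122

1.122


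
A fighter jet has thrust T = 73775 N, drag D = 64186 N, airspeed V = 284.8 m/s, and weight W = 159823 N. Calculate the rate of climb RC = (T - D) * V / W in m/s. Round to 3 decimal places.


Step 1: Excess thrust = T - D = 73775 - 64186 = 9589 N
Step 2: Excess power = 9589 * 284.8 = 2730947.2 W
Step 3: RC = 2730947.2 / 159823 = 17.087 m/s

17.087


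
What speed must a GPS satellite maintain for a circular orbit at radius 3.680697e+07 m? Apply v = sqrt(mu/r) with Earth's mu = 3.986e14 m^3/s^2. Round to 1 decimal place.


Step 1: mu / r = 3.986e14 / 3.680697e+07 = 10829470.6139
Step 2: v = sqrt(10829470.6139) = 3290.8 m/s

3290.8


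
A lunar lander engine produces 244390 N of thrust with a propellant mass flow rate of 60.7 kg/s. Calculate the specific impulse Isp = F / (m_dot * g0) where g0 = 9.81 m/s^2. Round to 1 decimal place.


Step 1: m_dot * g0 = 60.7 * 9.81 = 595.47
Step 2: Isp = 244390 / 595.47 = 410.4 s

410.4


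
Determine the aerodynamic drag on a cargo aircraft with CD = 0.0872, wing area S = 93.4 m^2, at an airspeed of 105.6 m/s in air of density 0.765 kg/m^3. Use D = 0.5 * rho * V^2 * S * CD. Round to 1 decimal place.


Step 1: Dynamic pressure q = 0.5 * 0.765 * 105.6^2 = 4265.3952 Pa
Step 2: Drag D = q * S * CD = 4265.3952 * 93.4 * 0.0872
Step 3: D = 34739.4 N

34739.4


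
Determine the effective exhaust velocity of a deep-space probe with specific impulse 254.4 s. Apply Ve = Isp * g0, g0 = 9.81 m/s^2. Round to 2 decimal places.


Step 1: Ve = Isp * g0 = 254.4 * 9.81
Step 2: Ve = 2495.66 m/s

2495.66


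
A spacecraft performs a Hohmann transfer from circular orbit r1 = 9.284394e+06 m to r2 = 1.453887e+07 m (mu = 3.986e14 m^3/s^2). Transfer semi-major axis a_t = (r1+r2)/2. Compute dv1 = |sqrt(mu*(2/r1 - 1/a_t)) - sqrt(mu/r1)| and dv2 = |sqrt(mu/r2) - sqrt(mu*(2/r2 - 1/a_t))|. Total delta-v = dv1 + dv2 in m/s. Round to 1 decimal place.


Step 1: Transfer semi-major axis a_t = (9.284394e+06 + 1.453887e+07) / 2 = 1.191163e+07 m
Step 2: v1 (circular at r1) = sqrt(mu/r1) = 6552.27 m/s
Step 3: v_t1 = sqrt(mu*(2/r1 - 1/a_t)) = 7238.88 m/s
Step 4: dv1 = |7238.88 - 6552.27| = 686.61 m/s
Step 5: v2 (circular at r2) = 5236.04 m/s, v_t2 = 4622.69 m/s
Step 6: dv2 = |5236.04 - 4622.69| = 613.36 m/s
Step 7: Total delta-v = 686.61 + 613.36 = 1300.0 m/s

1300.0


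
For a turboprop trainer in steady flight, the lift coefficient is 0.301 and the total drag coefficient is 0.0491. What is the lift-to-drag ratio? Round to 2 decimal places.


Step 1: L/D = CL / CD = 0.301 / 0.0491
Step 2: L/D = 6.13

6.13


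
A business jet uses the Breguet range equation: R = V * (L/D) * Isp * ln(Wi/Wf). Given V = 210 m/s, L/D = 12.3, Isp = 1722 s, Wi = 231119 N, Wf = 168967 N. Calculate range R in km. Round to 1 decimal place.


Step 1: Coefficient = V * (L/D) * Isp = 210 * 12.3 * 1722 = 4447926.0 m
Step 2: Wi/Wf = 231119 / 168967 = 1.367835
Step 3: ln(1.367835) = 0.313229
Step 4: R = 4447926.0 * 0.313229 = 1393220.7 m = 1393.2 km

1393.2


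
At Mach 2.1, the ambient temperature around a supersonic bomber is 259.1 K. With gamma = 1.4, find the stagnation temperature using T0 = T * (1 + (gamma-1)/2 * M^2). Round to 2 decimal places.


Step 1: (gamma-1)/2 = 0.2
Step 2: M^2 = 4.41
Step 3: 1 + 0.2 * 4.41 = 1.882
Step 4: T0 = 259.1 * 1.882 = 487.63 K

487.63


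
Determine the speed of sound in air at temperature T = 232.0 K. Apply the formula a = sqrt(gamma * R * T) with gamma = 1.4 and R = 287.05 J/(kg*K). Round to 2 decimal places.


Step 1: gamma * R * T = 1.4 * 287.05 * 232.0 = 93233.84
Step 2: a = sqrt(93233.84) = 305.34 m/s

305.34


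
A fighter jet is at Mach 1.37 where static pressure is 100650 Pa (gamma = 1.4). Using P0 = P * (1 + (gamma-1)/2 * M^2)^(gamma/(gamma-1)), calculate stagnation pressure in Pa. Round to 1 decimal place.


Step 1: (gamma-1)/2 * M^2 = 0.2 * 1.8769 = 0.37538
Step 2: 1 + 0.37538 = 1.37538
Step 3: Exponent gamma/(gamma-1) = 3.5
Step 4: P0 = 100650 * 1.37538^3.5 = 307109.5 Pa

307109.5


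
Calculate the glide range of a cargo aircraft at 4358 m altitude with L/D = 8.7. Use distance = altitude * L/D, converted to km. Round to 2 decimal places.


Step 1: Glide distance = altitude * L/D = 4358 * 8.7 = 37914.6 m
Step 2: Convert to km: 37914.6 / 1000 = 37.91 km

37.91


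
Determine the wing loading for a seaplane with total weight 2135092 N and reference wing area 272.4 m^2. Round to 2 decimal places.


Step 1: Wing loading = W / S = 2135092 / 272.4
Step 2: Wing loading = 7838.08 N/m^2

7838.08


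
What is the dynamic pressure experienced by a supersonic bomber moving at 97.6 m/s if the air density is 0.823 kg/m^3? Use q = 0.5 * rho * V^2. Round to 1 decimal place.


Step 1: V^2 = 97.6^2 = 9525.76
Step 2: q = 0.5 * 0.823 * 9525.76
Step 3: q = 3919.9 Pa

3919.9


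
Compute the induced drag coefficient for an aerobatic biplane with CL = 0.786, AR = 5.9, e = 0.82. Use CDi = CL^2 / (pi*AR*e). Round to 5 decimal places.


Step 1: CL^2 = 0.786^2 = 0.617796
Step 2: pi * AR * e = 3.14159 * 5.9 * 0.82 = 15.199025
Step 3: CDi = 0.617796 / 15.199025 = 0.04065

0.04065


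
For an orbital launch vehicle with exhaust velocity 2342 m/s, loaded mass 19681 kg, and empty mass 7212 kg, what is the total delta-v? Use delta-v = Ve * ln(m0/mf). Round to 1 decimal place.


Step 1: Mass ratio m0/mf = 19681 / 7212 = 2.728924
Step 2: ln(2.728924) = 1.003907
Step 3: delta-v = 2342 * 1.003907 = 2351.2 m/s

2351.2


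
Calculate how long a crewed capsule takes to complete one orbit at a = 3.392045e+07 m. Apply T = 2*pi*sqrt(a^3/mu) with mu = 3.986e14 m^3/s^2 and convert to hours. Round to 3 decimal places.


Step 1: a^3 / mu = 3.902877e+22 / 3.986e14 = 9.791462e+07
Step 2: sqrt(9.791462e+07) = 9895.1814 s
Step 3: T = 2*pi * 9895.1814 = 62173.26 s
Step 4: T in hours = 62173.26 / 3600 = 17.270 hours

17.270


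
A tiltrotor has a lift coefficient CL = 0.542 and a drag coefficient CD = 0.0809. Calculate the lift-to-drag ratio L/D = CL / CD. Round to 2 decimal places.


Step 1: L/D = CL / CD = 0.542 / 0.0809
Step 2: L/D = 6.70

6.70


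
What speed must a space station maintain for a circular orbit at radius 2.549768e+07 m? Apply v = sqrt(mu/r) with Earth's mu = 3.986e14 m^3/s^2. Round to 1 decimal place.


Step 1: mu / r = 3.986e14 / 2.549768e+07 = 15632794.8268
Step 2: v = sqrt(15632794.8268) = 3953.8 m/s

3953.8


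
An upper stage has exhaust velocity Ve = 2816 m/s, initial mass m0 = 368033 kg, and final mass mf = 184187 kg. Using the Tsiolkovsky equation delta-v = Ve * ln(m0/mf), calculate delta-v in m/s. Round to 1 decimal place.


Step 1: Mass ratio m0/mf = 368033 / 184187 = 1.998149
Step 2: ln(1.998149) = 0.692221
Step 3: delta-v = 2816 * 0.692221 = 1949.3 m/s

1949.3


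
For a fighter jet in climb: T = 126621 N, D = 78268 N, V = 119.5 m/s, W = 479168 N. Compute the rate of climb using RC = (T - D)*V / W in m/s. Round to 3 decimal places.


Step 1: Excess thrust = T - D = 126621 - 78268 = 48353 N
Step 2: Excess power = 48353 * 119.5 = 5778183.5 W
Step 3: RC = 5778183.5 / 479168 = 12.059 m/s

12.059


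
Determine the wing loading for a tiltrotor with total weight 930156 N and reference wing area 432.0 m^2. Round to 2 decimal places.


Step 1: Wing loading = W / S = 930156 / 432.0
Step 2: Wing loading = 2153.14 N/m^2

2153.14


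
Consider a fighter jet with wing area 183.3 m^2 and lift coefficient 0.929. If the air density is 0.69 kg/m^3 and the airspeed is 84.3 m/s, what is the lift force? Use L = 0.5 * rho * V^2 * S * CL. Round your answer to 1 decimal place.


Step 1: Calculate dynamic pressure q = 0.5 * 0.69 * 84.3^2 = 0.5 * 0.69 * 7106.49 = 2451.739 Pa
Step 2: Multiply by wing area and lift coefficient: L = 2451.739 * 183.3 * 0.929
Step 3: L = 449403.7679 * 0.929 = 417496.1 N

417496.1


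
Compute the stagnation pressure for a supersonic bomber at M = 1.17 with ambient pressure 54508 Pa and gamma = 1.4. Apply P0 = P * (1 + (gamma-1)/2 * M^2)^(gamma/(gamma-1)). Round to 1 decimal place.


Step 1: (gamma-1)/2 * M^2 = 0.2 * 1.3689 = 0.27378
Step 2: 1 + 0.27378 = 1.27378
Step 3: Exponent gamma/(gamma-1) = 3.5
Step 4: P0 = 54508 * 1.27378^3.5 = 127142.5 Pa

127142.5


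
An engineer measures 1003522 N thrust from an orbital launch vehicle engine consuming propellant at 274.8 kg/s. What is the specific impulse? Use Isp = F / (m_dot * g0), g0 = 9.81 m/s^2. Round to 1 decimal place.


Step 1: m_dot * g0 = 274.8 * 9.81 = 2695.79
Step 2: Isp = 1003522 / 2695.79 = 372.3 s

372.3


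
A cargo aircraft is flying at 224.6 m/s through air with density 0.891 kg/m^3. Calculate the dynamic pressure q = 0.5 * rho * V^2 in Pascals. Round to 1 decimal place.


Step 1: V^2 = 224.6^2 = 50445.16
Step 2: q = 0.5 * 0.891 * 50445.16
Step 3: q = 22473.3 Pa

22473.3


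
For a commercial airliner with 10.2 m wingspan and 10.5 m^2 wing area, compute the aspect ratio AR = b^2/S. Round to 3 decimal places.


Step 1: b^2 = 10.2^2 = 104.04
Step 2: AR = 104.04 / 10.5 = 9.909

9.909


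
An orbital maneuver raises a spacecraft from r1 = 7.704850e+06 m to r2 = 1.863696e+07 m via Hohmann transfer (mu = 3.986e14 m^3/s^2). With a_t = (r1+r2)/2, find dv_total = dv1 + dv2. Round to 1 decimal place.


Step 1: Transfer semi-major axis a_t = (7.704850e+06 + 1.863696e+07) / 2 = 1.317090e+07 m
Step 2: v1 (circular at r1) = sqrt(mu/r1) = 7192.61 m/s
Step 3: v_t1 = sqrt(mu*(2/r1 - 1/a_t)) = 8555.91 m/s
Step 4: dv1 = |8555.91 - 7192.61| = 1363.3 m/s
Step 5: v2 (circular at r2) = 4624.67 m/s, v_t2 = 3537.17 m/s
Step 6: dv2 = |4624.67 - 3537.17| = 1087.51 m/s
Step 7: Total delta-v = 1363.3 + 1087.51 = 2450.8 m/s

2450.8


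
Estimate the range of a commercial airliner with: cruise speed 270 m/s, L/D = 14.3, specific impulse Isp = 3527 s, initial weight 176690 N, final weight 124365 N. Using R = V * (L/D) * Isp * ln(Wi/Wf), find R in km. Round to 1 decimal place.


Step 1: Coefficient = V * (L/D) * Isp = 270 * 14.3 * 3527 = 13617747.0 m
Step 2: Wi/Wf = 176690 / 124365 = 1.420737
Step 3: ln(1.420737) = 0.351176
Step 4: R = 13617747.0 * 0.351176 = 4782225.8 m = 4782.2 km

4782.2


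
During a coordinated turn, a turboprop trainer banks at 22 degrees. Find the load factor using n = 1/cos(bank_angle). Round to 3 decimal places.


Step 1: Convert 22 degrees to radians = 0.383972
Step 2: cos(22 deg) = 0.927184
Step 3: n = 1 / 0.927184 = 1.079

1.079


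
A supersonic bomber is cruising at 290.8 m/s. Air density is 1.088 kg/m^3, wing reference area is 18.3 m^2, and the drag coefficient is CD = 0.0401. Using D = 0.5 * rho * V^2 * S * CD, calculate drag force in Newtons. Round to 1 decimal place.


Step 1: Dynamic pressure q = 0.5 * 1.088 * 290.8^2 = 46003.1642 Pa
Step 2: Drag D = q * S * CD = 46003.1642 * 18.3 * 0.0401
Step 3: D = 33758.5 N

33758.5


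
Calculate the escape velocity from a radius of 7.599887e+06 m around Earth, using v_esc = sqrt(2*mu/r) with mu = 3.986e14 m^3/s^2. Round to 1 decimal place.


Step 1: 2*mu/r = 2 * 3.986e14 / 7.599887e+06 = 104896296.4844
Step 2: v_esc = sqrt(104896296.4844) = 10241.9 m/s

10241.9


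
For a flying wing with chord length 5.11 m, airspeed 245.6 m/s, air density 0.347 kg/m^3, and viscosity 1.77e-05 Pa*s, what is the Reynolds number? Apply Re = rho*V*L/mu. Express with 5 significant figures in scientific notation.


Step 1: Numerator = rho * V * L = 0.347 * 245.6 * 5.11 = 435.490552
Step 2: Re = 435.490552 / 1.77e-05
Step 3: Re = 2.4604e+07

2.4604e+07


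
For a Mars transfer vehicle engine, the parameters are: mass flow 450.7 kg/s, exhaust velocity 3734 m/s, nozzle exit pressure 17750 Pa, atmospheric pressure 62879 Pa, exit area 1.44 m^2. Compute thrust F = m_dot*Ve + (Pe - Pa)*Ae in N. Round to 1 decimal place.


Step 1: Momentum thrust = m_dot * Ve = 450.7 * 3734 = 1682913.8 N
Step 2: Pressure thrust = (Pe - Pa) * Ae = (17750 - 62879) * 1.44 = -64985.76 N
Step 3: Total thrust F = 1682913.8 + -64985.76 = 1617928.0 N

1617928.0


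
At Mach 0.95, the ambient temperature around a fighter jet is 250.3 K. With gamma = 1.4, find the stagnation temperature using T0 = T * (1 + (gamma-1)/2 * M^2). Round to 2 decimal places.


Step 1: (gamma-1)/2 = 0.2
Step 2: M^2 = 0.9025
Step 3: 1 + 0.2 * 0.9025 = 1.1805
Step 4: T0 = 250.3 * 1.1805 = 295.48 K

295.48


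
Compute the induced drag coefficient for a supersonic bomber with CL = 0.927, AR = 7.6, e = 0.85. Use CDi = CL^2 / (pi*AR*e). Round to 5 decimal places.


Step 1: CL^2 = 0.927^2 = 0.859329
Step 2: pi * AR * e = 3.14159 * 7.6 * 0.85 = 20.294689
Step 3: CDi = 0.859329 / 20.294689 = 0.04234

0.04234


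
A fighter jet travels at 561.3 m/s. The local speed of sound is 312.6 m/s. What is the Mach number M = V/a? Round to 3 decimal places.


Step 1: M = V / a = 561.3 / 312.6
Step 2: M = 1.796

1.796


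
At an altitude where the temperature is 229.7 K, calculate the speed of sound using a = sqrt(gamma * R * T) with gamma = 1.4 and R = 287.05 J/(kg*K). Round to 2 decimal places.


Step 1: gamma * R * T = 1.4 * 287.05 * 229.7 = 92309.539
Step 2: a = sqrt(92309.539) = 303.82 m/s

303.82


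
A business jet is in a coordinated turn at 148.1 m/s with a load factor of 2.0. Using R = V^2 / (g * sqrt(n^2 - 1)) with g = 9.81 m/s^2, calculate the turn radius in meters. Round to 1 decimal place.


Step 1: V^2 = 148.1^2 = 21933.61
Step 2: n^2 - 1 = 2.0^2 - 1 = 3.0
Step 3: sqrt(3.0) = 1.732051
Step 4: R = 21933.61 / (9.81 * 1.732051) = 1290.9 m

1290.9


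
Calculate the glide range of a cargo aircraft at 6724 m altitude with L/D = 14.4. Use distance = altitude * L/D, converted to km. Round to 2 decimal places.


Step 1: Glide distance = altitude * L/D = 6724 * 14.4 = 96825.6 m
Step 2: Convert to km: 96825.6 / 1000 = 96.83 km

96.83


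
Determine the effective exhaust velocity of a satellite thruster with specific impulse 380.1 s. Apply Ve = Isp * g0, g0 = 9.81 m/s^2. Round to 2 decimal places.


Step 1: Ve = Isp * g0 = 380.1 * 9.81
Step 2: Ve = 3728.78 m/s

3728.78


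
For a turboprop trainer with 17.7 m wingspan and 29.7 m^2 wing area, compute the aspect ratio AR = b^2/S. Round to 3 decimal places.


Step 1: b^2 = 17.7^2 = 313.29
Step 2: AR = 313.29 / 29.7 = 10.548

10.548


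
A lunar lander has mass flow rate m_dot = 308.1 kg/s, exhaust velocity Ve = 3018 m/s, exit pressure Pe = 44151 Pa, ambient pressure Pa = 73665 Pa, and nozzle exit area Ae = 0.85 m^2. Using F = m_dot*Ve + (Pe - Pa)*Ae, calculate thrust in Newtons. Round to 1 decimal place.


Step 1: Momentum thrust = m_dot * Ve = 308.1 * 3018 = 929845.8 N
Step 2: Pressure thrust = (Pe - Pa) * Ae = (44151 - 73665) * 0.85 = -25086.90 N
Step 3: Total thrust F = 929845.8 + -25086.90 = 904758.9 N

904758.9


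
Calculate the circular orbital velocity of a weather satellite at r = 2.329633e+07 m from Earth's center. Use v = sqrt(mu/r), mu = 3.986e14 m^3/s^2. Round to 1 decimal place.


Step 1: mu / r = 3.986e14 / 2.329633e+07 = 17109991.1445
Step 2: v = sqrt(17109991.1445) = 4136.4 m/s

4136.4


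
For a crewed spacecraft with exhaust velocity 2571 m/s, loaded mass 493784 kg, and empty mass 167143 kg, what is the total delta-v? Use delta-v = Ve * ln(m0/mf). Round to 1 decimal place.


Step 1: Mass ratio m0/mf = 493784 / 167143 = 2.954261
Step 2: ln(2.954261) = 1.083248
Step 3: delta-v = 2571 * 1.083248 = 2785.0 m/s

2785.0


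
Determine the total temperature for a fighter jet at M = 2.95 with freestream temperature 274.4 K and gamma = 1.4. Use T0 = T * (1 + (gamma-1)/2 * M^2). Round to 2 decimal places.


Step 1: (gamma-1)/2 = 0.2
Step 2: M^2 = 8.7025
Step 3: 1 + 0.2 * 8.7025 = 2.7405
Step 4: T0 = 274.4 * 2.7405 = 751.99 K

751.99


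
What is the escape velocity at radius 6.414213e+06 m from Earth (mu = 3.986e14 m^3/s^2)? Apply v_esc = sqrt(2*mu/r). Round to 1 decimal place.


Step 1: 2*mu/r = 2 * 3.986e14 / 6.414213e+06 = 124286486.9003
Step 2: v_esc = sqrt(124286486.9003) = 11148.4 m/s

11148.4


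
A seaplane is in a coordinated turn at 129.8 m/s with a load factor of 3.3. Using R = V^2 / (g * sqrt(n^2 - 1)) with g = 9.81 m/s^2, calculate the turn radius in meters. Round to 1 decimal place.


Step 1: V^2 = 129.8^2 = 16848.04
Step 2: n^2 - 1 = 3.3^2 - 1 = 9.89
Step 3: sqrt(9.89) = 3.144837
Step 4: R = 16848.04 / (9.81 * 3.144837) = 546.1 m

546.1


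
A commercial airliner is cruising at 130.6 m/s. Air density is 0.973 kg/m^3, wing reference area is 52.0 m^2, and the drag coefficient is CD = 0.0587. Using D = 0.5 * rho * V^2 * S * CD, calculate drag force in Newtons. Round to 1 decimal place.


Step 1: Dynamic pressure q = 0.5 * 0.973 * 130.6^2 = 8297.9191 Pa
Step 2: Drag D = q * S * CD = 8297.9191 * 52.0 * 0.0587
Step 3: D = 25328.6 N

25328.6


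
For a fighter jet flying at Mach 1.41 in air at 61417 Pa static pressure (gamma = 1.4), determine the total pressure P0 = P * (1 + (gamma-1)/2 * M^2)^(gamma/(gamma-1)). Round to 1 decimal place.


Step 1: (gamma-1)/2 * M^2 = 0.2 * 1.9881 = 0.39762
Step 2: 1 + 0.39762 = 1.39762
Step 3: Exponent gamma/(gamma-1) = 3.5
Step 4: P0 = 61417 * 1.39762^3.5 = 198221.4 Pa

198221.4


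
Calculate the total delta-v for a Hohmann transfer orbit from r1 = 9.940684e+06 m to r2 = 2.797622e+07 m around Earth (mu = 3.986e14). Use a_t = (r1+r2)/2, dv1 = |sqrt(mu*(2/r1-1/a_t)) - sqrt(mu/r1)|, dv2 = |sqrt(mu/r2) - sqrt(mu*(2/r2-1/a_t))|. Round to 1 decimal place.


Step 1: Transfer semi-major axis a_t = (9.940684e+06 + 2.797622e+07) / 2 = 1.895845e+07 m
Step 2: v1 (circular at r1) = sqrt(mu/r1) = 6332.29 m/s
Step 3: v_t1 = sqrt(mu*(2/r1 - 1/a_t)) = 7692.25 m/s
Step 4: dv1 = |7692.25 - 6332.29| = 1359.97 m/s
Step 5: v2 (circular at r2) = 3774.63 m/s, v_t2 = 2733.26 m/s
Step 6: dv2 = |3774.63 - 2733.26| = 1041.37 m/s
Step 7: Total delta-v = 1359.97 + 1041.37 = 2401.3 m/s

2401.3


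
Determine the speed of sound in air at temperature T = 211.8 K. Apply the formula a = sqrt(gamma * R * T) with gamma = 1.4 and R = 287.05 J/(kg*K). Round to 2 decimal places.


Step 1: gamma * R * T = 1.4 * 287.05 * 211.8 = 85116.066
Step 2: a = sqrt(85116.066) = 291.75 m/s

291.75


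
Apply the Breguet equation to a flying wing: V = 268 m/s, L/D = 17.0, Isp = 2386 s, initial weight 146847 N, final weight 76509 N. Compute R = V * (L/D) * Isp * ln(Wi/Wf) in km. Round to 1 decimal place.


Step 1: Coefficient = V * (L/D) * Isp = 268 * 17.0 * 2386 = 10870616.0 m
Step 2: Wi/Wf = 146847 / 76509 = 1.919343
Step 3: ln(1.919343) = 0.651983
Step 4: R = 10870616.0 * 0.651983 = 7087455.2 m = 7087.5 km

7087.5


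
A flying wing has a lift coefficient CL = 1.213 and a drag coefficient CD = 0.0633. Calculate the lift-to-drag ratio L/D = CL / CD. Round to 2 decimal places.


Step 1: L/D = CL / CD = 1.213 / 0.0633
Step 2: L/D = 19.16

19.16


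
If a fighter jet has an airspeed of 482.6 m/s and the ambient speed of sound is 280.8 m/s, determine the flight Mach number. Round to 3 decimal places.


Step 1: M = V / a = 482.6 / 280.8
Step 2: M = 1.719

1.719


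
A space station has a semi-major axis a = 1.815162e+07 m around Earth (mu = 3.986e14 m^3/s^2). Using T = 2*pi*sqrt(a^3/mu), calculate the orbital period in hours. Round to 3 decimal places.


Step 1: a^3 / mu = 5.980620e+21 / 3.986e14 = 1.500406e+07
Step 2: sqrt(1.500406e+07) = 3873.5078 s
Step 3: T = 2*pi * 3873.5078 = 24337.97 s
Step 4: T in hours = 24337.97 / 3600 = 6.761 hours

6.761


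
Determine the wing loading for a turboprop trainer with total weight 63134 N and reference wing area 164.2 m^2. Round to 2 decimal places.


Step 1: Wing loading = W / S = 63134 / 164.2
Step 2: Wing loading = 384.49 N/m^2

384.49


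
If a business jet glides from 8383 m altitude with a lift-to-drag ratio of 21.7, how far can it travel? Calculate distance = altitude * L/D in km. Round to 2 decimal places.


Step 1: Glide distance = altitude * L/D = 8383 * 21.7 = 181911.1 m
Step 2: Convert to km: 181911.1 / 1000 = 181.91 km

181.91


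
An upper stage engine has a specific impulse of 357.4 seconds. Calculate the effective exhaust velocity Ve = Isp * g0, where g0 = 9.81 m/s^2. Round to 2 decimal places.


Step 1: Ve = Isp * g0 = 357.4 * 9.81
Step 2: Ve = 3506.09 m/s

3506.09


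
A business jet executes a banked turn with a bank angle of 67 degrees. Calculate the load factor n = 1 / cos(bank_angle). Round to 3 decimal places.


Step 1: Convert 67 degrees to radians = 1.169371
Step 2: cos(67 deg) = 0.390731
Step 3: n = 1 / 0.390731 = 2.559

2.559


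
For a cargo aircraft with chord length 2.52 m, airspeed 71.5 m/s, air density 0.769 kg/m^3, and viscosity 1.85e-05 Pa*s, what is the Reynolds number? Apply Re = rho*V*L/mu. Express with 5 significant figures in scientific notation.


Step 1: Numerator = rho * V * L = 0.769 * 71.5 * 2.52 = 138.55842
Step 2: Re = 138.55842 / 1.85e-05
Step 3: Re = 7.4896e+06

7.4896e+06


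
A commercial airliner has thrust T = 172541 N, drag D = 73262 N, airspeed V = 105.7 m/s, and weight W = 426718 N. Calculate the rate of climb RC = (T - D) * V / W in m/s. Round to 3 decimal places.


Step 1: Excess thrust = T - D = 172541 - 73262 = 99279 N
Step 2: Excess power = 99279 * 105.7 = 10493790.3 W
Step 3: RC = 10493790.3 / 426718 = 24.592 m/s

24.592


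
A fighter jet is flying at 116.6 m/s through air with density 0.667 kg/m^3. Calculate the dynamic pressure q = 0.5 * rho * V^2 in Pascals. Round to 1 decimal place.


Step 1: V^2 = 116.6^2 = 13595.56
Step 2: q = 0.5 * 0.667 * 13595.56
Step 3: q = 4534.1 Pa

4534.1


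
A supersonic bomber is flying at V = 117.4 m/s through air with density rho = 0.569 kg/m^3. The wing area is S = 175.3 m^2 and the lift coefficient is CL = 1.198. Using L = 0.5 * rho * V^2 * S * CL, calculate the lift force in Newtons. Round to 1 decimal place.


Step 1: Calculate dynamic pressure q = 0.5 * 0.569 * 117.4^2 = 0.5 * 0.569 * 13782.76 = 3921.1952 Pa
Step 2: Multiply by wing area and lift coefficient: L = 3921.1952 * 175.3 * 1.198
Step 3: L = 687385.5221 * 1.198 = 823487.9 N

823487.9


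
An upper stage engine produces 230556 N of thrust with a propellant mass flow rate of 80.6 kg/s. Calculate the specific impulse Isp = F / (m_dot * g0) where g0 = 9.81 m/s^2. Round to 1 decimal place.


Step 1: m_dot * g0 = 80.6 * 9.81 = 790.69
Step 2: Isp = 230556 / 790.69 = 291.6 s

291.6


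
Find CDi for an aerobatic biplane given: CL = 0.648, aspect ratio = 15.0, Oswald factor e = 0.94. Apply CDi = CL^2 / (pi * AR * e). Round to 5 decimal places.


Step 1: CL^2 = 0.648^2 = 0.419904
Step 2: pi * AR * e = 3.14159 * 15.0 * 0.94 = 44.296456
Step 3: CDi = 0.419904 / 44.296456 = 0.00948

0.00948


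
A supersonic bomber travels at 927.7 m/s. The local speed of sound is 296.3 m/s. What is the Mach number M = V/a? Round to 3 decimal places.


Step 1: M = V / a = 927.7 / 296.3
Step 2: M = 3.131

3.131


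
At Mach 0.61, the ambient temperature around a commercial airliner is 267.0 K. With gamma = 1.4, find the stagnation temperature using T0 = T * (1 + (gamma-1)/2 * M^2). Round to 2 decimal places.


Step 1: (gamma-1)/2 = 0.2
Step 2: M^2 = 0.3721
Step 3: 1 + 0.2 * 0.3721 = 1.07442
Step 4: T0 = 267.0 * 1.07442 = 286.87 K

286.87


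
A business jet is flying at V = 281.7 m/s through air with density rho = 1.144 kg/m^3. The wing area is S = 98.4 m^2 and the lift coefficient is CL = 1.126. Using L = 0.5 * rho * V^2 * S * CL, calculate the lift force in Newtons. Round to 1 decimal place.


Step 1: Calculate dynamic pressure q = 0.5 * 1.144 * 281.7^2 = 0.5 * 1.144 * 79354.89 = 45390.9971 Pa
Step 2: Multiply by wing area and lift coefficient: L = 45390.9971 * 98.4 * 1.126
Step 3: L = 4466474.1127 * 1.126 = 5029249.9 N

5029249.9


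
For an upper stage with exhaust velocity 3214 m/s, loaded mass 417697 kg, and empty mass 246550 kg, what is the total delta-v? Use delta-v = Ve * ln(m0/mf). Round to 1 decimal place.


Step 1: Mass ratio m0/mf = 417697 / 246550 = 1.694168
Step 2: ln(1.694168) = 0.527191
Step 3: delta-v = 3214 * 0.527191 = 1694.4 m/s

1694.4


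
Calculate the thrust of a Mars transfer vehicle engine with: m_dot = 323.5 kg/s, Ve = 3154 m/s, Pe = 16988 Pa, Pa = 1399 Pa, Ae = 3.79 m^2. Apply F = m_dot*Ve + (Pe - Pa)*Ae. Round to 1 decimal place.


Step 1: Momentum thrust = m_dot * Ve = 323.5 * 3154 = 1020319.0 N
Step 2: Pressure thrust = (Pe - Pa) * Ae = (16988 - 1399) * 3.79 = 59082.31 N
Step 3: Total thrust F = 1020319.0 + 59082.31 = 1079401.3 N

1079401.3


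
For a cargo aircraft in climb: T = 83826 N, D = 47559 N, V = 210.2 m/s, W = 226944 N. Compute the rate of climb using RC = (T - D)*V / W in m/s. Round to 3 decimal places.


Step 1: Excess thrust = T - D = 83826 - 47559 = 36267 N
Step 2: Excess power = 36267 * 210.2 = 7623323.4 W
Step 3: RC = 7623323.4 / 226944 = 33.591 m/s

33.591


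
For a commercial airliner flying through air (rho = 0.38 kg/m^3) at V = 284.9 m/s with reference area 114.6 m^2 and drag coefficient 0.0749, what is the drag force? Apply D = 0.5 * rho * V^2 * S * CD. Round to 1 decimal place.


Step 1: Dynamic pressure q = 0.5 * 0.38 * 284.9^2 = 15421.9219 Pa
Step 2: Drag D = q * S * CD = 15421.9219 * 114.6 * 0.0749
Step 3: D = 132374.7 N

132374.7


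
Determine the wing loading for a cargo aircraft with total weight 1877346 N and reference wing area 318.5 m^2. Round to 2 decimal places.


Step 1: Wing loading = W / S = 1877346 / 318.5
Step 2: Wing loading = 5894.34 N/m^2

5894.34


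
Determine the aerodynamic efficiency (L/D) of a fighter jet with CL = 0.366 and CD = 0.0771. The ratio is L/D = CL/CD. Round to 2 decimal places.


Step 1: L/D = CL / CD = 0.366 / 0.0771
Step 2: L/D = 4.75

4.75


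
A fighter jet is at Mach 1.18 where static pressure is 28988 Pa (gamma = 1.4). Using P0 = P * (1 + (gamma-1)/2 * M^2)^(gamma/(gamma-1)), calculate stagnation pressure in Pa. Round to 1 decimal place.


Step 1: (gamma-1)/2 * M^2 = 0.2 * 1.3924 = 0.27848
Step 2: 1 + 0.27848 = 1.27848
Step 3: Exponent gamma/(gamma-1) = 3.5
Step 4: P0 = 28988 * 1.27848^3.5 = 68493.1 Pa

68493.1


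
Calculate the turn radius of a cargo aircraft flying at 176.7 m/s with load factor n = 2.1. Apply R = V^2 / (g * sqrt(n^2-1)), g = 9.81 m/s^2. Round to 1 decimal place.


Step 1: V^2 = 176.7^2 = 31222.89
Step 2: n^2 - 1 = 2.1^2 - 1 = 3.41
Step 3: sqrt(3.41) = 1.846619
Step 4: R = 31222.89 / (9.81 * 1.846619) = 1723.6 m

1723.6


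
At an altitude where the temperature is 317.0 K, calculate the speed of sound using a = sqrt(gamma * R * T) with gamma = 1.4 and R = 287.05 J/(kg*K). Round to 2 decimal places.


Step 1: gamma * R * T = 1.4 * 287.05 * 317.0 = 127392.79
Step 2: a = sqrt(127392.79) = 356.92 m/s

356.92


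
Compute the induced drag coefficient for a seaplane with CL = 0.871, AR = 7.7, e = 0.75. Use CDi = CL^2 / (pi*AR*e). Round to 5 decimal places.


Step 1: CL^2 = 0.871^2 = 0.758641
Step 2: pi * AR * e = 3.14159 * 7.7 * 0.75 = 18.142698
Step 3: CDi = 0.758641 / 18.142698 = 0.04182

0.04182


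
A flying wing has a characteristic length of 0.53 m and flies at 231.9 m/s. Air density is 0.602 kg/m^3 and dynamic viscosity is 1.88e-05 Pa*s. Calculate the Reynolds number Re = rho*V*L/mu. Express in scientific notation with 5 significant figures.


Step 1: Numerator = rho * V * L = 0.602 * 231.9 * 0.53 = 73.990014
Step 2: Re = 73.990014 / 1.88e-05
Step 3: Re = 3.9356e+06

3.9356e+06


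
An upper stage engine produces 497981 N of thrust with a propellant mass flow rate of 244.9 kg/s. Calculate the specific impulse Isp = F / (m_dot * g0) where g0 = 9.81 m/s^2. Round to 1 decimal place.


Step 1: m_dot * g0 = 244.9 * 9.81 = 2402.47
Step 2: Isp = 497981 / 2402.47 = 207.3 s

207.3


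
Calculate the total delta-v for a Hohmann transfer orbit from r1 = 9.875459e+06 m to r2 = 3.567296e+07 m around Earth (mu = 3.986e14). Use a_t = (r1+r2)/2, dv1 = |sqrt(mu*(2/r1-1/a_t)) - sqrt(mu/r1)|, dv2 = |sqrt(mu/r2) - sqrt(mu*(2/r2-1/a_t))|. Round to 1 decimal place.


Step 1: Transfer semi-major axis a_t = (9.875459e+06 + 3.567296e+07) / 2 = 2.277421e+07 m
Step 2: v1 (circular at r1) = sqrt(mu/r1) = 6353.16 m/s
Step 3: v_t1 = sqrt(mu*(2/r1 - 1/a_t)) = 7951.3 m/s
Step 4: dv1 = |7951.3 - 6353.16| = 1598.13 m/s
Step 5: v2 (circular at r2) = 3342.71 m/s, v_t2 = 2201.18 m/s
Step 6: dv2 = |3342.71 - 2201.18| = 1141.53 m/s
Step 7: Total delta-v = 1598.13 + 1141.53 = 2739.7 m/s

2739.7


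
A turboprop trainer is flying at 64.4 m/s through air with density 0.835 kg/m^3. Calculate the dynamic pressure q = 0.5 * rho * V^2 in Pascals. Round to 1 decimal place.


Step 1: V^2 = 64.4^2 = 4147.36
Step 2: q = 0.5 * 0.835 * 4147.36
Step 3: q = 1731.5 Pa

1731.5


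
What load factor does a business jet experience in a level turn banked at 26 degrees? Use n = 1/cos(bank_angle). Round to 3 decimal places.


Step 1: Convert 26 degrees to radians = 0.453786
Step 2: cos(26 deg) = 0.898794
Step 3: n = 1 / 0.898794 = 1.113

1.113


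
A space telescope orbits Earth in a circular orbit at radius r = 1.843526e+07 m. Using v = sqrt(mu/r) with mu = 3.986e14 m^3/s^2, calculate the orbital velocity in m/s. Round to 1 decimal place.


Step 1: mu / r = 3.986e14 / 1.843526e+07 = 21621609.8932
Step 2: v = sqrt(21621609.8932) = 4649.9 m/s

4649.9


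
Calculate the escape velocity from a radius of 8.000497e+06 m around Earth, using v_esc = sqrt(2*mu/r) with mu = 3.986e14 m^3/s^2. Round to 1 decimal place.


Step 1: 2*mu/r = 2 * 3.986e14 / 8.000497e+06 = 99643809.6283
Step 2: v_esc = sqrt(99643809.6283) = 9982.2 m/s

9982.2


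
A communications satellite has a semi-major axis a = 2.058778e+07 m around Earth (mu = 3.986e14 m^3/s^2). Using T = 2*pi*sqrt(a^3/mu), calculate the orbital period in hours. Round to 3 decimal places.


Step 1: a^3 / mu = 8.726268e+21 / 3.986e14 = 2.189229e+07
Step 2: sqrt(2.189229e+07) = 4678.9201 s
Step 3: T = 2*pi * 4678.9201 = 29398.52 s
Step 4: T in hours = 29398.52 / 3600 = 8.166 hours

8.166


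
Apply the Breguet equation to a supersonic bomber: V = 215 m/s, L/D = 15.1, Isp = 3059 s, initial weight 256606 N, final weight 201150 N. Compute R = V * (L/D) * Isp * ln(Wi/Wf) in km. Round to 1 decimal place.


Step 1: Coefficient = V * (L/D) * Isp = 215 * 15.1 * 3059 = 9931043.5 m
Step 2: Wi/Wf = 256606 / 201150 = 1.275695
Step 3: ln(1.275695) = 0.243491
Step 4: R = 9931043.5 * 0.243491 = 2418119.1 m = 2418.1 km

2418.1


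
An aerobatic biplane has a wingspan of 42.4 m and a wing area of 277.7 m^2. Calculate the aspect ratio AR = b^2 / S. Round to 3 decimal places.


Step 1: b^2 = 42.4^2 = 1797.76
Step 2: AR = 1797.76 / 277.7 = 6.474

6.474


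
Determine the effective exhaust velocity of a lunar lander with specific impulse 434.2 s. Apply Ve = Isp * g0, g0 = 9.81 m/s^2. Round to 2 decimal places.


Step 1: Ve = Isp * g0 = 434.2 * 9.81
Step 2: Ve = 4259.50 m/s

4259.50


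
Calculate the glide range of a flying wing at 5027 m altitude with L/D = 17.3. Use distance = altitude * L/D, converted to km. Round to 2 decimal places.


Step 1: Glide distance = altitude * L/D = 5027 * 17.3 = 86967.1 m
Step 2: Convert to km: 86967.1 / 1000 = 86.97 km

86.97


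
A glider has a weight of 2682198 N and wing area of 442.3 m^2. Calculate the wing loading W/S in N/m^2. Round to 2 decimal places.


Step 1: Wing loading = W / S = 2682198 / 442.3
Step 2: Wing loading = 6064.21 N/m^2

6064.21


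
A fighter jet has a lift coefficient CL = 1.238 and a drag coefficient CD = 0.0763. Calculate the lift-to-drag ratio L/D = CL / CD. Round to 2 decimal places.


Step 1: L/D = CL / CD = 1.238 / 0.0763
Step 2: L/D = 16.23

16.23


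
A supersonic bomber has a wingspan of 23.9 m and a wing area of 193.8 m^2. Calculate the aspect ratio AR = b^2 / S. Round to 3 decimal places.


Step 1: b^2 = 23.9^2 = 571.21
Step 2: AR = 571.21 / 193.8 = 2.947

2.947


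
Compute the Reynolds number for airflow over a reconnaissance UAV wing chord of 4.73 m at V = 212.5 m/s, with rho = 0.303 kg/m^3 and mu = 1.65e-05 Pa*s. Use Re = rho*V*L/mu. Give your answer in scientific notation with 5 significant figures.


Step 1: Numerator = rho * V * L = 0.303 * 212.5 * 4.73 = 304.552875
Step 2: Re = 304.552875 / 1.65e-05
Step 3: Re = 1.8458e+07

1.8458e+07


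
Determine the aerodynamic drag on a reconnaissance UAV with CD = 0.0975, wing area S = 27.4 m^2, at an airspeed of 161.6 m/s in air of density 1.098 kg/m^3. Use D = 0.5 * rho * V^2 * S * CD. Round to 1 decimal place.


Step 1: Dynamic pressure q = 0.5 * 1.098 * 161.6^2 = 14336.8934 Pa
Step 2: Drag D = q * S * CD = 14336.8934 * 27.4 * 0.0975
Step 3: D = 38301.0 N

38301.0


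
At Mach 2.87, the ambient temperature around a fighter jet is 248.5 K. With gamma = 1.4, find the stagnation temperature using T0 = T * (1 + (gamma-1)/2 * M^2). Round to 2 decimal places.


Step 1: (gamma-1)/2 = 0.2
Step 2: M^2 = 8.2369
Step 3: 1 + 0.2 * 8.2369 = 2.64738
Step 4: T0 = 248.5 * 2.64738 = 657.87 K

657.87


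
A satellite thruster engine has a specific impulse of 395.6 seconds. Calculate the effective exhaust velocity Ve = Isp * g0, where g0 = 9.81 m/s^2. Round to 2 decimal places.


Step 1: Ve = Isp * g0 = 395.6 * 9.81
Step 2: Ve = 3880.84 m/s

3880.84


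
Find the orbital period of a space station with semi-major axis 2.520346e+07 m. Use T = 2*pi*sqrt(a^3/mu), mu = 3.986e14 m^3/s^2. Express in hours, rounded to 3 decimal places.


Step 1: a^3 / mu = 1.600960e+22 / 3.986e14 = 4.016458e+07
Step 2: sqrt(4.016458e+07) = 6337.553 s
Step 3: T = 2*pi * 6337.553 = 39820.02 s
Step 4: T in hours = 39820.02 / 3600 = 11.061 hours

11.061


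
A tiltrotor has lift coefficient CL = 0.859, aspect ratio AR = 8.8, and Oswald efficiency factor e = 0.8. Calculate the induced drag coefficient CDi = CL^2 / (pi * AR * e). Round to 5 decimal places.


Step 1: CL^2 = 0.859^2 = 0.737881
Step 2: pi * AR * e = 3.14159 * 8.8 * 0.8 = 22.116812
Step 3: CDi = 0.737881 / 22.116812 = 0.03336

0.03336


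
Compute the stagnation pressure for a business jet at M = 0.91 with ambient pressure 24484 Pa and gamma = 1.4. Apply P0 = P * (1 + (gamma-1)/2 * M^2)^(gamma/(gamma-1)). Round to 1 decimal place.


Step 1: (gamma-1)/2 * M^2 = 0.2 * 0.8281 = 0.16562
Step 2: 1 + 0.16562 = 1.16562
Step 3: Exponent gamma/(gamma-1) = 3.5
Step 4: P0 = 24484 * 1.16562^3.5 = 41863.1 Pa

41863.1


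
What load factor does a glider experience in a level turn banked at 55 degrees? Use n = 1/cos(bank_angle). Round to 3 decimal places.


Step 1: Convert 55 degrees to radians = 0.959931
Step 2: cos(55 deg) = 0.573576
Step 3: n = 1 / 0.573576 = 1.743

1.743


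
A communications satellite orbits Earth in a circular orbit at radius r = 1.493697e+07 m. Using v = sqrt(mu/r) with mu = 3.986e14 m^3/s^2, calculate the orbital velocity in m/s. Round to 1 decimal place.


Step 1: mu / r = 3.986e14 / 1.493697e+07 = 26685465.66
Step 2: v = sqrt(26685465.66) = 5165.8 m/s

5165.8


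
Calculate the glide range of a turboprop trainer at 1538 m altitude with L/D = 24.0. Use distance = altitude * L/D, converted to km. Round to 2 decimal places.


Step 1: Glide distance = altitude * L/D = 1538 * 24.0 = 36912.0 m
Step 2: Convert to km: 36912.0 / 1000 = 36.91 km

36.91


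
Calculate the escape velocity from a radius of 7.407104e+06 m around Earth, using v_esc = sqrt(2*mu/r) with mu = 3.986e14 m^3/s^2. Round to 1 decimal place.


Step 1: 2*mu/r = 2 * 3.986e14 / 7.407104e+06 = 107626408.3777
Step 2: v_esc = sqrt(107626408.3777) = 10374.3 m/s

10374.3


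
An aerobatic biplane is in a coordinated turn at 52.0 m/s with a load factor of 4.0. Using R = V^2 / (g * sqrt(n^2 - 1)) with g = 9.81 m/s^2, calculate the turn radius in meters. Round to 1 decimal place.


Step 1: V^2 = 52.0^2 = 2704.0
Step 2: n^2 - 1 = 4.0^2 - 1 = 15.0
Step 3: sqrt(15.0) = 3.872983
Step 4: R = 2704.0 / (9.81 * 3.872983) = 71.2 m

71.2


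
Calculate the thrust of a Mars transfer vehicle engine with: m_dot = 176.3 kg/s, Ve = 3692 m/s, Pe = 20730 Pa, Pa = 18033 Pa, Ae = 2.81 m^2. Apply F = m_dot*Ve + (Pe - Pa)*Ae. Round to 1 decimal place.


Step 1: Momentum thrust = m_dot * Ve = 176.3 * 3692 = 650899.6 N
Step 2: Pressure thrust = (Pe - Pa) * Ae = (20730 - 18033) * 2.81 = 7578.57 N
Step 3: Total thrust F = 650899.6 + 7578.57 = 658478.2 N

658478.2


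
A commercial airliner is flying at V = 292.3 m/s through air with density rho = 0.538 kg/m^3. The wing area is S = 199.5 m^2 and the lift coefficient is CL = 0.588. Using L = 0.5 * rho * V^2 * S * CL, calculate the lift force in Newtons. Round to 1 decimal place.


Step 1: Calculate dynamic pressure q = 0.5 * 0.538 * 292.3^2 = 0.5 * 0.538 * 85439.29 = 22983.169 Pa
Step 2: Multiply by wing area and lift coefficient: L = 22983.169 * 199.5 * 0.588
Step 3: L = 4585142.2175 * 0.588 = 2696063.6 N

2696063.6


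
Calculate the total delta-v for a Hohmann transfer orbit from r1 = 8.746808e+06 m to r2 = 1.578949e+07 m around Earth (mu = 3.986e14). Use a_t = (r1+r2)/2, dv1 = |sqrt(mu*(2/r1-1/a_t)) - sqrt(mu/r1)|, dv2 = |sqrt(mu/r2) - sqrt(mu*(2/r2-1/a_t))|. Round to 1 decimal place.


Step 1: Transfer semi-major axis a_t = (8.746808e+06 + 1.578949e+07) / 2 = 1.226815e+07 m
Step 2: v1 (circular at r1) = sqrt(mu/r1) = 6750.62 m/s
Step 3: v_t1 = sqrt(mu*(2/r1 - 1/a_t)) = 7658.41 m/s
Step 4: dv1 = |7658.41 - 6750.62| = 907.78 m/s
Step 5: v2 (circular at r2) = 5024.4 m/s, v_t2 = 4242.48 m/s
Step 6: dv2 = |5024.4 - 4242.48| = 781.92 m/s
Step 7: Total delta-v = 907.78 + 781.92 = 1689.7 m/s

1689.7
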